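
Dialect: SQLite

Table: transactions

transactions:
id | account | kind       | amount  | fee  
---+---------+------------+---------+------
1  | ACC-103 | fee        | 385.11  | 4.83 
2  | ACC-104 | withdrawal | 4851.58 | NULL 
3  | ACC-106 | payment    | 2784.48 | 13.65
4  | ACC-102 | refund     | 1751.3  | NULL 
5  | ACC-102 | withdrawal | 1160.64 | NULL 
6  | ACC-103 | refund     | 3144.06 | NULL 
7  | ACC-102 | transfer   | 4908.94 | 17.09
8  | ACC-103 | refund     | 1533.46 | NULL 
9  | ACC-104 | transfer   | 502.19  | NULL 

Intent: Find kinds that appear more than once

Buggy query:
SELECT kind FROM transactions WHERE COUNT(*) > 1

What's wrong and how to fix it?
Bug: COUNT(*) is an aggregate and cannot be used in WHERE

Fix: Group first, then use HAVING for the count condition

Corrected query:
SELECT kind FROM transactions GROUP BY kind HAVING COUNT(*) > 1

Result:
kind      
----------
refund    
transfer  
withdrawal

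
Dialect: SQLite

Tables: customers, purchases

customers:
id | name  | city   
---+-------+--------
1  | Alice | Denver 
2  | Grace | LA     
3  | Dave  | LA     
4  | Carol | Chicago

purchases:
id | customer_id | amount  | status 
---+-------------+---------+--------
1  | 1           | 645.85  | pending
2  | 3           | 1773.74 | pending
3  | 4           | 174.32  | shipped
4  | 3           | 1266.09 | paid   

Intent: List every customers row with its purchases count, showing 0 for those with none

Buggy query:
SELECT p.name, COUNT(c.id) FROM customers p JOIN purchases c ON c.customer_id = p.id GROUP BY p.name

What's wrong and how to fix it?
Bug: An inner join excludes parents with zero children

Fix: Use LEFT JOIN so parents without children still appear (COUNT(c.id) gives 0)

Corrected query:
SELECT p.name, COUNT(c.id) FROM customers p LEFT JOIN purchases c ON c.customer_id = p.id GROUP BY p.name

Result:
name  | COUNT(c.id)
------+------------
Alice | 1          
Carol | 1          
Dave  | 2          
Grace | 0          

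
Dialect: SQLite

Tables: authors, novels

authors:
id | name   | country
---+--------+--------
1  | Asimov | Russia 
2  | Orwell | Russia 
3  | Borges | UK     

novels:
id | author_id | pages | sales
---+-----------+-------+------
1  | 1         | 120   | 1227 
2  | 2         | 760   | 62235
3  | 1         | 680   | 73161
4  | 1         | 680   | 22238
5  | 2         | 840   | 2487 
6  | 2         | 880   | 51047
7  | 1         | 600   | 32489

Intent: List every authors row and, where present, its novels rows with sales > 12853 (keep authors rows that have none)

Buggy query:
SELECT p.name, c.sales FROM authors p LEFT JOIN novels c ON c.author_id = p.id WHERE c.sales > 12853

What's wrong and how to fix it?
Bug: A WHERE condition on the right-hand table after LEFT JOIN drops unmatched parents

Fix: Move the right-table condition into the ON clause so unmatched parents are kept

Corrected query:
SELECT p.name, c.sales FROM authors p LEFT JOIN novels c ON c.author_id = p.id AND c.sales > 12853

Result:
name   | sales
-------+------
Asimov | 22238
Asimov | 32489
Asimov | 73161
Orwell | 51047
Orwell | 62235
Borges | NULL 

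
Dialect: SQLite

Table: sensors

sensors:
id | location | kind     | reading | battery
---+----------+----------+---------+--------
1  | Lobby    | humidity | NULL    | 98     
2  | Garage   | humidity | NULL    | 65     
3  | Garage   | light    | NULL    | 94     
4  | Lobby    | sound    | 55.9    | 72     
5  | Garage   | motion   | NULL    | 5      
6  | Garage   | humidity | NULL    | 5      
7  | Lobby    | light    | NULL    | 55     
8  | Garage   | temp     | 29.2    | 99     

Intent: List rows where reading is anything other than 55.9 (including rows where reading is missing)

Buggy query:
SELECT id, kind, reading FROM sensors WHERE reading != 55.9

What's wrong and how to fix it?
Bug: Inequality against NULL is unknown, not true; rows with NULL are dropped

Fix: Handle NULL separately with IS NULL alongside the inequality

Corrected query:
SELECT id, kind, reading FROM sensors WHERE reading != 55.9 OR reading IS NULL

Result:
id | kind     | reading
---+----------+--------
1  | humidity | NULL   
2  | humidity | NULL   
3  | light    | NULL   
5  | motion   | NULL   
6  | humidity | NULL   
7  | light    | NULL   
8  | temp     | 29.2   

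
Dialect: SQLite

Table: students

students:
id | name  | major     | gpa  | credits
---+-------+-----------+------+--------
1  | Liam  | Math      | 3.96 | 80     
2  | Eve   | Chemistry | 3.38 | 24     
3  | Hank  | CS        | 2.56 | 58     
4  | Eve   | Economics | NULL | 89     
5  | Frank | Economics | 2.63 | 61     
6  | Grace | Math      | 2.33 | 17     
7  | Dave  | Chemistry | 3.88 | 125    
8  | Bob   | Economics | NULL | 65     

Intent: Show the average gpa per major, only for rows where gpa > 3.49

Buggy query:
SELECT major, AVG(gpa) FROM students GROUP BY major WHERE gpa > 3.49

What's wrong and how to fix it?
Bug: Row-level WHERE must come before GROUP BY in the clause order

Fix: Move the WHERE clause before GROUP BY

Corrected query:
SELECT major, AVG(gpa) FROM students WHERE gpa > 3.49 GROUP BY major

Result:
major     | AVG(gpa)
----------+---------
Chemistry | 3.88    
Math      | 3.96    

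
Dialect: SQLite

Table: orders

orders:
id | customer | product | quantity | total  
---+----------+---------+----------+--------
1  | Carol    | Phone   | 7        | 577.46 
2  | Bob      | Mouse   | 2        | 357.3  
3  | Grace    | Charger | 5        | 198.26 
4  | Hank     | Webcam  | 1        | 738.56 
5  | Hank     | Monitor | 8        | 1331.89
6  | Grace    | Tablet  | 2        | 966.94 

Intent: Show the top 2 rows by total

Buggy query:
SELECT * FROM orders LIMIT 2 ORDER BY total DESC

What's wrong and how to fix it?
Bug: LIMIT must come after ORDER BY

Fix: Swap the clauses: ORDER BY first, then LIMIT

Corrected query:
SELECT * FROM orders ORDER BY total DESC LIMIT 2

Result:
id | customer | product | quantity | total  
---+----------+---------+----------+--------
5  | Hank     | Monitor | 8        | 1331.89
6  | Grace    | Tablet  | 2        | 966.94 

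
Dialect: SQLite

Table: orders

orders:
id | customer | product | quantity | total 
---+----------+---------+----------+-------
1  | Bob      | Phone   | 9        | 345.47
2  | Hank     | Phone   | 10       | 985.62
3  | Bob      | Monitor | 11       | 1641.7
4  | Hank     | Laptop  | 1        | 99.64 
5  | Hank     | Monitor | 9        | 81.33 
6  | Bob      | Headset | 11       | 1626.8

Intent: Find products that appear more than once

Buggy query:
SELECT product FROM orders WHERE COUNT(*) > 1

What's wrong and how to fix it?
Bug: WHERE can't reference COUNT(*); aggregates are computed after WHERE

Fix: Group first, then use HAVING for the count condition

Corrected query:
SELECT product FROM orders GROUP BY product HAVING COUNT(*) > 1

Result:
product
-------
Monitor
Phone  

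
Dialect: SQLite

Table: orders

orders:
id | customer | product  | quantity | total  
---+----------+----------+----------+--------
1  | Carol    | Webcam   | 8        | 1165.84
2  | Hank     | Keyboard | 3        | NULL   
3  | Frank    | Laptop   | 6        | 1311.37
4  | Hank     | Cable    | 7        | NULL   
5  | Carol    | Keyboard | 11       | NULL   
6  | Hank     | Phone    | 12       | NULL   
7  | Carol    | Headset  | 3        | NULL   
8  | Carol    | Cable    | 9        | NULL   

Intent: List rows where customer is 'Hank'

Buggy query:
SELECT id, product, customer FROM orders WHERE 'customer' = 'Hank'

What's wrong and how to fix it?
Bug: Single quotes denote string literals in SQL; the column name is being compared as a constant string

Fix: Remove the quotes around the column name (or use double quotes for an identifier)

Corrected query:
SELECT id, product, customer FROM orders WHERE customer = 'Hank'

Result:
id | product  | customer
---+----------+---------
2  | Keyboard | Hank    
4  | Cable    | Hank    
6  | Phone    | Hank    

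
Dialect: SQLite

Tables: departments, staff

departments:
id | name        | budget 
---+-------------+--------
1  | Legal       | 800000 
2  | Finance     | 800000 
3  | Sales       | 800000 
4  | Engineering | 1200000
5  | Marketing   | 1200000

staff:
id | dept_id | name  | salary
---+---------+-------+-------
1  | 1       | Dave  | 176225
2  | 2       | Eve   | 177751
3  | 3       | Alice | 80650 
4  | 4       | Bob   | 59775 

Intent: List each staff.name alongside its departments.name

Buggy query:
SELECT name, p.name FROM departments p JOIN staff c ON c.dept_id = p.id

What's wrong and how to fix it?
Bug: 'name' exists in both joined tables, so the database can't tell which one is meant

Fix: Qualify the column with its table alias (c.name)

Corrected query:
SELECT c.name, p.name FROM departments p JOIN staff c ON c.dept_id = p.id

Result:
name  | name       
------+------------
Dave  | Legal      
Eve   | Finance    
Alice | Sales      
Bob   | Engineering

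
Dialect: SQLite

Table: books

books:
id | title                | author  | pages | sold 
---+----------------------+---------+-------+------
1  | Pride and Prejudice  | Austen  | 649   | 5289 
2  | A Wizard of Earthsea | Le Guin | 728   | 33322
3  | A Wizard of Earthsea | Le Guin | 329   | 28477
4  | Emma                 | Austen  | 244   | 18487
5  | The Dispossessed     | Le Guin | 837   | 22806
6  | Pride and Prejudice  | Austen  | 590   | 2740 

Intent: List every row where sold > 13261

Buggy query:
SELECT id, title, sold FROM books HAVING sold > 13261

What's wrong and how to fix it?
Bug: This is a non-aggregate query (no GROUP BY, no aggregates), so in SQLite the HAVING clause is invalid here; a row-level condition belongs in WHERE

Fix: Replace HAVING with WHERE since the condition applies to individual rows

Corrected query:
SELECT id, title, sold FROM books WHERE sold > 13261

Result:
id | title                | sold 
---+----------------------+------
2  | A Wizard of Earthsea | 33322
3  | A Wizard of Earthsea | 28477
4  | Emma                 | 18487
5  | The Dispossessed     | 22806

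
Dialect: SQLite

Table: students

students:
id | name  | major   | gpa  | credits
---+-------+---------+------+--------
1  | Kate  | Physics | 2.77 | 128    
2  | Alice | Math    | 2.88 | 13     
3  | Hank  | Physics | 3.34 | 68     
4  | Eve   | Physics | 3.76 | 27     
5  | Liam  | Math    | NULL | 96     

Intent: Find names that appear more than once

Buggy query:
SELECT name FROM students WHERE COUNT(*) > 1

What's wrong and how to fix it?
Bug: COUNT(*) is an aggregate and cannot be used in WHERE

Fix: Group first, then use HAVING for the count condition

Corrected query:
SELECT name FROM students GROUP BY name HAVING COUNT(*) > 1

Result:
(no rows)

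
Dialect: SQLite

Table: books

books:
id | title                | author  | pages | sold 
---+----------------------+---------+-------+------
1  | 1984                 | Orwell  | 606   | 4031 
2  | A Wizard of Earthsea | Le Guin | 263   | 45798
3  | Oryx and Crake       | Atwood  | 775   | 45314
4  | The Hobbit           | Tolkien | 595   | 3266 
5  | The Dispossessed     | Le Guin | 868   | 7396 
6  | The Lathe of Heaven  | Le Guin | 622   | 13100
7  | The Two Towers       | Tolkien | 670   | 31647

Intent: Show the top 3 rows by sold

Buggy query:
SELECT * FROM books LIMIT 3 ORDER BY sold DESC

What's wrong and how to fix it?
Bug: ORDER BY cannot follow LIMIT; LIMIT is the final clause

Fix: Swap the clauses: ORDER BY first, then LIMIT

Corrected query:
SELECT * FROM books ORDER BY sold DESC LIMIT 3

Result:
id | title                | author  | pages | sold 
---+----------------------+---------+-------+------
2  | A Wizard of Earthsea | Le Guin | 263   | 45798
3  | Oryx and Crake       | Atwood  | 775   | 45314
7  | The Two Towers       | Tolkien | 670   | 31647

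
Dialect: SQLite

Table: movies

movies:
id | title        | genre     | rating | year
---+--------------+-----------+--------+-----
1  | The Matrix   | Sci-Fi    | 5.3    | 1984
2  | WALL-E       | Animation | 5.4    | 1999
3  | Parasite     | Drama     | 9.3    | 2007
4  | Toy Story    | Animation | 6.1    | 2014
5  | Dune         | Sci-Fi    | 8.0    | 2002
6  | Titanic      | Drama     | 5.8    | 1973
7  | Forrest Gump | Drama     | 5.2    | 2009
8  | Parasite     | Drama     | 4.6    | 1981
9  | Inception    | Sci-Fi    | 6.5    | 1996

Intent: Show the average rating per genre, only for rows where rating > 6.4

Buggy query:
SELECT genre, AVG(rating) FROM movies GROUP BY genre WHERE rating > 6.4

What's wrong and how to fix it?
Bug: WHERE cannot follow GROUP BY

Fix: Move the WHERE clause before GROUP BY

Corrected query:
SELECT genre, AVG(rating) FROM movies WHERE rating > 6.4 GROUP BY genre

Result:
genre  | AVG(rating)
-------+------------
Drama  | 9.3        
Sci-Fi | 7.25       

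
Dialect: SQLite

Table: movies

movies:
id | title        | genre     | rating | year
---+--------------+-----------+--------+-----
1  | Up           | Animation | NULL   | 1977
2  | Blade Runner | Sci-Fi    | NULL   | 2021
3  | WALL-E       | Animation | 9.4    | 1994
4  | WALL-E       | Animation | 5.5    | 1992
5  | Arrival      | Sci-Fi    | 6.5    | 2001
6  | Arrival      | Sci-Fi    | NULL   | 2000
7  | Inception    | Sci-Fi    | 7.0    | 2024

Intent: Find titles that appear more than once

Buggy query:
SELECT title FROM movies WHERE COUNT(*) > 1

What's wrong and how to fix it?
Bug: COUNT(*) is an aggregate and cannot be used in WHERE

Fix: GROUP BY title, then filter groups with HAVING COUNT(*) > 1

Corrected query:
SELECT title FROM movies GROUP BY title HAVING COUNT(*) > 1

Result:
title  
-------
Arrival
WALL-E 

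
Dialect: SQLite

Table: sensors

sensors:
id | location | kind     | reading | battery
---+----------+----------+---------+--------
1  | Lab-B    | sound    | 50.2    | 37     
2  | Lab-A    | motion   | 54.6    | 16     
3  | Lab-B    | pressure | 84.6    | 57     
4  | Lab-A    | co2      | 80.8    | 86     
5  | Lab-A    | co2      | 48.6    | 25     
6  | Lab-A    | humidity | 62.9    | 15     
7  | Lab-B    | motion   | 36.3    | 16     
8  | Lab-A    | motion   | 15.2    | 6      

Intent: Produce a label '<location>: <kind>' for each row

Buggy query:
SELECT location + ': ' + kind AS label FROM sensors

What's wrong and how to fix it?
Bug: SQLite uses || for string concatenation; + coerces text to numbers (yielding 0)

Fix: Use the || operator for string concatenation

Corrected query:
SELECT location || ': ' || kind AS label FROM sensors

Result:
label          
---------------
Lab-B: sound   
Lab-A: motion  
Lab-B: pressure
Lab-A: co2     
Lab-A: co2     
Lab-A: humidity
Lab-B: motion  
Lab-A: motion  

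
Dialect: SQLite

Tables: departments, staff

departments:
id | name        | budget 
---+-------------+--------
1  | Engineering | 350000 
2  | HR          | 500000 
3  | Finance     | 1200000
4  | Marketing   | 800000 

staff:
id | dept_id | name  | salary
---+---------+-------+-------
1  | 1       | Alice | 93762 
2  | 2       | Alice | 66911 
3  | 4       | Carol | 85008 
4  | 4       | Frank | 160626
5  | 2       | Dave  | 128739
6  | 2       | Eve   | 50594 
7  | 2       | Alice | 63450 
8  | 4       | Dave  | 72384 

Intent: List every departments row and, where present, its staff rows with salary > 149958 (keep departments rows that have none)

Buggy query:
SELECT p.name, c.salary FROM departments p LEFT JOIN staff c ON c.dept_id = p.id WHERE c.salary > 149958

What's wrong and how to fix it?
Bug: Filtering c.salary in WHERE discards the NULL rows produced by LEFT JOIN, turning it into an inner join

Fix: Move the right-table condition into the ON clause so unmatched parents are kept

Corrected query:
SELECT p.name, c.salary FROM departments p LEFT JOIN staff c ON c.dept_id = p.id AND c.salary > 149958

Result:
name        | salary
------------+-------
Engineering | NULL  
HR          | NULL  
Finance     | NULL  
Marketing   | 160626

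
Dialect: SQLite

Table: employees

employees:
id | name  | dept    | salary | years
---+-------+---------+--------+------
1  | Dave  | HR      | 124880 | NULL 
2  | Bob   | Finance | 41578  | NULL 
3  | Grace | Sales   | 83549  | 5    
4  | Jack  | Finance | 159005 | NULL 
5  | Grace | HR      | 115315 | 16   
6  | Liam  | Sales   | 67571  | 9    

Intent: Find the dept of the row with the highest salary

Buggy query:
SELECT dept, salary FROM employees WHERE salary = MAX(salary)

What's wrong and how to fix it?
Bug: WHERE is evaluated per row; an aggregate over the whole table isn't defined there

Fix: Wrap MAX in a scalar subquery so WHERE compares against a single value

Corrected query:
SELECT dept, salary FROM employees WHERE salary = (SELECT MAX(salary) FROM employees)

Result:
dept    | salary
--------+-------
Finance | 159005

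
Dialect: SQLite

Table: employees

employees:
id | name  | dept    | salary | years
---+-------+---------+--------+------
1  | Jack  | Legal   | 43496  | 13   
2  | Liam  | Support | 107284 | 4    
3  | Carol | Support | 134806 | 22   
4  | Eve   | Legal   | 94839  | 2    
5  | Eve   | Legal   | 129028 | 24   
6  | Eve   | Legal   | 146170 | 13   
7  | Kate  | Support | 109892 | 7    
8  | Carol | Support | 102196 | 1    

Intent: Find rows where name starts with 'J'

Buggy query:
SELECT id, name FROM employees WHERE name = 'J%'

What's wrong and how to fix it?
Bug: Wildcards only work with LIKE; '=' treats '%' as a literal character

Fix: Use LIKE for wildcard pattern matching

Corrected query:
SELECT id, name FROM employees WHERE name LIKE 'J%'

Result:
id | name
---+-----
1  | Jack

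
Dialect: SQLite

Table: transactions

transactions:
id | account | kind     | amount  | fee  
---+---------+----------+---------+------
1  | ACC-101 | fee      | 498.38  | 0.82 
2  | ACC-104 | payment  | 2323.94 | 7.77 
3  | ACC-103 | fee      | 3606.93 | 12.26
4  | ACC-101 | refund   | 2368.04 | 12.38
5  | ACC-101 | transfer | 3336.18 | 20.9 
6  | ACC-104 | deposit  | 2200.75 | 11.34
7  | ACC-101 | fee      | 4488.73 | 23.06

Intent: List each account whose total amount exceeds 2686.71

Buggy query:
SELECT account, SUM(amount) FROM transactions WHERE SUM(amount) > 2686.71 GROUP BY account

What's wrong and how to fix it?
Bug: WHERE runs before GROUP BY, so aggregates aren't available there

Fix: Move the aggregate condition to a HAVING clause

Corrected query:
SELECT account, SUM(amount) FROM transactions GROUP BY account HAVING SUM(amount) > 2686.71

Result:
account | SUM(amount)
--------+------------
ACC-101 | 10691.33   
ACC-103 | 3606.93    
ACC-104 | 4524.69    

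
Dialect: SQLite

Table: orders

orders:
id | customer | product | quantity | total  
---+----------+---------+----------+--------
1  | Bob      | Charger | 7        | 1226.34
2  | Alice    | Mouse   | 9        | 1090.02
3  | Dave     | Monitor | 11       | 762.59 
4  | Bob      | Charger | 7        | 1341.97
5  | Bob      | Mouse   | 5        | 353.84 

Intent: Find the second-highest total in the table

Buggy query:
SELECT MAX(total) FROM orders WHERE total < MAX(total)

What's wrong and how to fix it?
Bug: The inner MAX is an aggregate inside WHERE, which is not allowed

Fix: Put the inner MAX in a scalar subquery

Corrected query:
SELECT MAX(total) FROM orders WHERE total < (SELECT MAX(total) FROM orders)

Result:
MAX(total)
----------
1226.34   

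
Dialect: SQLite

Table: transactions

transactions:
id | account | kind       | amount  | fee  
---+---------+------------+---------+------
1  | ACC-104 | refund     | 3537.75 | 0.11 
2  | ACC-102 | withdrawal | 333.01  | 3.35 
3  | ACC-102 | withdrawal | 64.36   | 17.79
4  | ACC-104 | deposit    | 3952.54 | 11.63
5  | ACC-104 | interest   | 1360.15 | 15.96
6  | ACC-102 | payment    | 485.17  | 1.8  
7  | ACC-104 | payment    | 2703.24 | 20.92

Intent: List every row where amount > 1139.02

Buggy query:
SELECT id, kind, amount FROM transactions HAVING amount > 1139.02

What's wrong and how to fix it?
Bug: HAVING filters the output of aggregation, but this query has no GROUP BY and no aggregate functions, so SQLite rejects it (HAVING clause on a non-aggregate query); the condition here is per row

Fix: Use WHERE for row-level filtering

Corrected query:
SELECT id, kind, amount FROM transactions WHERE amount > 1139.02

Result:
id | kind     | amount 
---+----------+--------
1  | refund   | 3537.75
4  | deposit  | 3952.54
5  | interest | 1360.15
7  | payment  | 2703.24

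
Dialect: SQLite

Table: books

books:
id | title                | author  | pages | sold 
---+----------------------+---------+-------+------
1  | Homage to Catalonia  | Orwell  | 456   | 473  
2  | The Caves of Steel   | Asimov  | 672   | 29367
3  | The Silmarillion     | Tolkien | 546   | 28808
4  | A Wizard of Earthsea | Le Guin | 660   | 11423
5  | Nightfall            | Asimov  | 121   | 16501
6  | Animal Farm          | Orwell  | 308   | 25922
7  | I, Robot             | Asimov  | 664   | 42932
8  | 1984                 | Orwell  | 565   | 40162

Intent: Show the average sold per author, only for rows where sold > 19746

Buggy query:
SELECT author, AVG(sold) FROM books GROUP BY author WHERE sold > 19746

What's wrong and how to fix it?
Bug: Row-level WHERE must come before GROUP BY in the clause order

Fix: Move the WHERE clause before GROUP BY

Corrected query:
SELECT author, AVG(sold) FROM books WHERE sold > 19746 GROUP BY author

Result:
author  | AVG(sold)
--------+----------
Asimov  | 36149.5  
Orwell  | 33042    
Tolkien | 28808    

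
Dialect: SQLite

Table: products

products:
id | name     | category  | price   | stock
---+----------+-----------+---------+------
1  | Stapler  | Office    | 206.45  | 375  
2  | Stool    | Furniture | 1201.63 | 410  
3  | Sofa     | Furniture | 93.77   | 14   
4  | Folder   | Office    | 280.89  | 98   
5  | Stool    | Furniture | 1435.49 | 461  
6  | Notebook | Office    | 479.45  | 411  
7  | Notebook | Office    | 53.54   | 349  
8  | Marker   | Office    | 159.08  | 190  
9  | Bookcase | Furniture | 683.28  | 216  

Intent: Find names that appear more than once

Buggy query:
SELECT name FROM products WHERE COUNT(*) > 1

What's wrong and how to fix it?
Bug: WHERE can't reference COUNT(*); aggregates are computed after WHERE

Fix: Group first, then use HAVING for the count condition

Corrected query:
SELECT name FROM products GROUP BY name HAVING COUNT(*) > 1

Result:
name    
--------
Notebook
Stool   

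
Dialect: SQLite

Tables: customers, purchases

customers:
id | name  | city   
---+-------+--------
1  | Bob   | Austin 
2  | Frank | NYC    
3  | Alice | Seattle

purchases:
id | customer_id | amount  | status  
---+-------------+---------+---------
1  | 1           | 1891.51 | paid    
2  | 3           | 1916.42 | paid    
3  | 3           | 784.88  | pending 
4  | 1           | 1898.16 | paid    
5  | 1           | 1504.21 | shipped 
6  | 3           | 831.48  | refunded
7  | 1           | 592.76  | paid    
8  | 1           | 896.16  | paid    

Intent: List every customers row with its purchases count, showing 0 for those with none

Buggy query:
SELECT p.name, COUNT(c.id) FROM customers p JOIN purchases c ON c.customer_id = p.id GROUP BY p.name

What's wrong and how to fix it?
Bug: An inner join excludes parents with zero children

Fix: Use LEFT JOIN so parents without children still appear (COUNT(c.id) gives 0)

Corrected query:
SELECT p.name, COUNT(c.id) FROM customers p LEFT JOIN purchases c ON c.customer_id = p.id GROUP BY p.name

Result:
name  | COUNT(c.id)
------+------------
Alice | 3          
Bob   | 5          
Frank | 0          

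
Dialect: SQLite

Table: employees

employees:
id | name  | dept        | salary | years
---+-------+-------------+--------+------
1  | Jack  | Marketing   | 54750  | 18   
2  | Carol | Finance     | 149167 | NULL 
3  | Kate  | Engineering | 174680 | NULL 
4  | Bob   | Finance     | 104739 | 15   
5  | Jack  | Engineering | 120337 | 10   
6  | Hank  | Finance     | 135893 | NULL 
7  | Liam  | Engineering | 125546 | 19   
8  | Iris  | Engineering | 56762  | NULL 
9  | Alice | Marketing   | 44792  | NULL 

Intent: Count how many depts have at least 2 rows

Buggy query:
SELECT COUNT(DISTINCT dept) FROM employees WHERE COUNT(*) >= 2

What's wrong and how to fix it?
Bug: WHERE filters individual rows, not groups, so a group-level COUNT is invalid there

Fix: Group first with HAVING COUNT(*) >= 2, then COUNT the resulting groups

Corrected query:
SELECT COUNT(*) FROM (SELECT dept FROM employees GROUP BY dept HAVING COUNT(*) >= 2)

Result:
COUNT(*)
--------
3       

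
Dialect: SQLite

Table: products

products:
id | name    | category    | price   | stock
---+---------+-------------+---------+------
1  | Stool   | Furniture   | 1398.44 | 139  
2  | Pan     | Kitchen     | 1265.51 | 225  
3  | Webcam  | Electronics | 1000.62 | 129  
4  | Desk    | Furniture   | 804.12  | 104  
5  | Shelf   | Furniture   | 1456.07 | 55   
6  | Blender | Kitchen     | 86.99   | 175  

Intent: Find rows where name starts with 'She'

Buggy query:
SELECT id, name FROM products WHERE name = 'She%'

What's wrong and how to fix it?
Bug: Wildcards only work with LIKE; '=' treats '%' as a literal character

Fix: Replace '=' with LIKE so 'She%' is treated as a pattern

Corrected query:
SELECT id, name FROM products WHERE name LIKE 'She%'

Result:
id | name 
---+------
5  | Shelf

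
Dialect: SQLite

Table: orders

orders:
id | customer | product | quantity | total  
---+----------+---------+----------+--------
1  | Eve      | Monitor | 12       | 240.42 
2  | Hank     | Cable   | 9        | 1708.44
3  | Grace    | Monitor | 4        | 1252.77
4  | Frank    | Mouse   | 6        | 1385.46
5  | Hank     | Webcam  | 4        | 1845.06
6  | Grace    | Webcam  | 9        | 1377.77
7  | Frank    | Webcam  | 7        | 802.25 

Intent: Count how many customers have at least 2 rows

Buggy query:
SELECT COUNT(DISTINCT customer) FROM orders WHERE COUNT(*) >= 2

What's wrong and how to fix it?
Bug: COUNT(*) cannot appear in WHERE; the per-group count doesn't exist yet

Fix: Use a subquery that GROUPs and filters with HAVING, then count its rows

Corrected query:
SELECT COUNT(*) FROM (SELECT customer FROM orders GROUP BY customer HAVING COUNT(*) >= 2)

Result:
COUNT(*)
--------
3       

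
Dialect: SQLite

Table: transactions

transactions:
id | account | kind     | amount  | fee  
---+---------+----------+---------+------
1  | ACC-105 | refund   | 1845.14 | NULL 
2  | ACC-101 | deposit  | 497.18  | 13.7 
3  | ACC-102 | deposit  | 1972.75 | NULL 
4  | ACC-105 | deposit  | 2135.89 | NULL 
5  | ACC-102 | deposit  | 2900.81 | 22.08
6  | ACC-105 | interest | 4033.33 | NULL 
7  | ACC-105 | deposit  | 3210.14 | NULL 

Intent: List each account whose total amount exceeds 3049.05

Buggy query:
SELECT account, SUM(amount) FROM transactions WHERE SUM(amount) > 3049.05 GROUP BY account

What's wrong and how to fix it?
Bug: WHERE runs before GROUP BY, so aggregates aren't available there

Fix: Use HAVING (which filters groups after aggregation) instead of WHERE

Corrected query:
SELECT account, SUM(amount) FROM transactions GROUP BY account HAVING SUM(amount) > 3049.05

Result:
account | SUM(amount)
--------+------------
ACC-102 | 4873.56    
ACC-105 | 11224.5    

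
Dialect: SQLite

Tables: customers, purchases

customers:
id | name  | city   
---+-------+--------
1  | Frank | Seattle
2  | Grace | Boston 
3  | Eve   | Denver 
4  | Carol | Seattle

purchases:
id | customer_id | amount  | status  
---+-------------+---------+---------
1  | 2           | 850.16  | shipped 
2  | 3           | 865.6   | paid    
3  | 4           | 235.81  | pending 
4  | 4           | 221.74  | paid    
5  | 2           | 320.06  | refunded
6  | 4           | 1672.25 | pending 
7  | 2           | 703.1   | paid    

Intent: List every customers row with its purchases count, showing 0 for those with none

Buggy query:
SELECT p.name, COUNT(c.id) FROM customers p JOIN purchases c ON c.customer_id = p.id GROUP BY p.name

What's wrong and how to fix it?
Bug: An inner join excludes parents with zero children

Fix: Switch to LEFT JOIN to retain unmatched parent rows

Corrected query:
SELECT p.name, COUNT(c.id) FROM customers p LEFT JOIN purchases c ON c.customer_id = p.id GROUP BY p.name

Result:
name  | COUNT(c.id)
------+------------
Carol | 3          
Eve   | 1          
Frank | 0          
Grace | 3          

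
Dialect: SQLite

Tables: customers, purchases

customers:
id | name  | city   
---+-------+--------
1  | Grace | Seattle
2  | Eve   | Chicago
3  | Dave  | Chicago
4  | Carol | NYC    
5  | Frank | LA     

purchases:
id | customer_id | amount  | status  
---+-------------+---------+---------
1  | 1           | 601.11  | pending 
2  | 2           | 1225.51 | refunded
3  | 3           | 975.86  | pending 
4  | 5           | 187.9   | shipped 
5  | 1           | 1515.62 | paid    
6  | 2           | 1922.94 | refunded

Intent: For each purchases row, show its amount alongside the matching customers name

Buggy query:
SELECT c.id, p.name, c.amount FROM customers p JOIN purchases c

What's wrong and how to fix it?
Bug: Missing join condition: each purchases row is matched to all customers rows instead of just its own

Fix: Add ON c.customer_id = p.id to the JOIN

Corrected query:
SELECT c.id, p.name, c.amount FROM customers p JOIN purchases c ON c.customer_id = p.id

Result:
id | name  | amount 
---+-------+--------
1  | Grace | 601.11 
2  | Eve   | 1225.51
3  | Dave  | 975.86 
4  | Frank | 187.9  
5  | Grace | 1515.62
6  | Eve   | 1922.94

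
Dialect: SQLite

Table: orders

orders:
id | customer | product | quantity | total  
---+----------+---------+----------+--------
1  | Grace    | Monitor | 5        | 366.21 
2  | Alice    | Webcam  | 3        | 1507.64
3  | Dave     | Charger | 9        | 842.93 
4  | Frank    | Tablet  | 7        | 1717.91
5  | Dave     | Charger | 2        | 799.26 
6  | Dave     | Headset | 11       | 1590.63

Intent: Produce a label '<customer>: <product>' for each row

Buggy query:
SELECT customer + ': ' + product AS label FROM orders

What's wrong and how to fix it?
Bug: SQLite uses || for string concatenation; + coerces text to numbers (yielding 0)

Fix: Use the || operator for string concatenation

Corrected query:
SELECT customer || ': ' || product AS label FROM orders

Result:
label         
--------------
Grace: Monitor
Alice: Webcam 
Dave: Charger 
Frank: Tablet 
Dave: Charger 
Dave: Headset 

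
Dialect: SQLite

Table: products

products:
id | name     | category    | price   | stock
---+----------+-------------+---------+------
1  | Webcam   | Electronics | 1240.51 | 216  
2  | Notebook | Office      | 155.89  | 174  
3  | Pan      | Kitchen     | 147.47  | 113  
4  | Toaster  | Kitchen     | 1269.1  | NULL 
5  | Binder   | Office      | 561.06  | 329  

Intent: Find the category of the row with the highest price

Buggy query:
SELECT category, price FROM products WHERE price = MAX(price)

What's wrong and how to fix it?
Bug: MAX(price) is an aggregate and cannot be used directly in WHERE

Fix: Wrap MAX in a scalar subquery so WHERE compares against a single value

Corrected query:
SELECT category, price FROM products WHERE price = (SELECT MAX(price) FROM products)

Result:
category | price 
---------+-------
Kitchen  | 1269.1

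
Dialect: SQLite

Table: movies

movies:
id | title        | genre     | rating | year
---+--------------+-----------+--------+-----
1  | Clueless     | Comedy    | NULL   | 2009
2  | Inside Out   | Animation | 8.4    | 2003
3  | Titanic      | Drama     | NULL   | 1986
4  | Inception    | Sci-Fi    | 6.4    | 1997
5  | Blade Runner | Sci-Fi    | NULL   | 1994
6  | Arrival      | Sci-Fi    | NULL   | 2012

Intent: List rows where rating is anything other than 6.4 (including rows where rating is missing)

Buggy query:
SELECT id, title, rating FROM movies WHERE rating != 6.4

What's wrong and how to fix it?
Bug: Inequality against NULL is unknown, not true; rows with NULL are dropped

Fix: Add an explicit OR rating IS NULL to include the missing-value rows

Corrected query:
SELECT id, title, rating FROM movies WHERE rating != 6.4 OR rating IS NULL

Result:
id | title        | rating
---+--------------+-------
1  | Clueless     | NULL  
2  | Inside Out   | 8.4   
3  | Titanic      | NULL  
5  | Blade Runner | NULL  
6  | Arrival      | NULL  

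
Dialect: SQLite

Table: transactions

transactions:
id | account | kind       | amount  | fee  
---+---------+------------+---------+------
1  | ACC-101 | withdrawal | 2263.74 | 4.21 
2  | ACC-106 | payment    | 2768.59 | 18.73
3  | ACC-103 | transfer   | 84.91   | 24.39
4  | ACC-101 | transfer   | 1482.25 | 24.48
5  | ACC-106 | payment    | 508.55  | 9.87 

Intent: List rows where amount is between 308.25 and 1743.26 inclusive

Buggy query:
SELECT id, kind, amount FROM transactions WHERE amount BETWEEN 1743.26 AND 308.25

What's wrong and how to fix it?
Bug: The bounds are reversed; BETWEEN a AND b requires a <= b to match anything

Fix: Write BETWEEN 308.25 AND 1743.26

Corrected query:
SELECT id, kind, amount FROM transactions WHERE amount BETWEEN 308.25 AND 1743.26

Result:
id | kind     | amount 
---+----------+--------
4  | transfer | 1482.25
5  | payment  | 508.55 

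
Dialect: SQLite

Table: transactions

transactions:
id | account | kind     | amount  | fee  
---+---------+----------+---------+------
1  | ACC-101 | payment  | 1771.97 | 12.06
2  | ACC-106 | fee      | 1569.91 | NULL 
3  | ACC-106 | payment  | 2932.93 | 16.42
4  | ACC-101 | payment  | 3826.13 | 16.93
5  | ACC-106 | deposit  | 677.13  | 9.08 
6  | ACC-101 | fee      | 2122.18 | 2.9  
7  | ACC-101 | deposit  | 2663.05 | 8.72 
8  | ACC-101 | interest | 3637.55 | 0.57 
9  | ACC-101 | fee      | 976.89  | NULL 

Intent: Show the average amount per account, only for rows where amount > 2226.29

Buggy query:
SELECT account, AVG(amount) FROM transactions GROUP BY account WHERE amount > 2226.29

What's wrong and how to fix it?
Bug: WHERE cannot follow GROUP BY

Fix: Place WHERE between FROM and GROUP BY

Corrected query:
SELECT account, AVG(amount) FROM transactions WHERE amount > 2226.29 GROUP BY account

Result:
account | AVG(amount)
--------+------------
ACC-101 | 3375.576667
ACC-106 | 2932.93    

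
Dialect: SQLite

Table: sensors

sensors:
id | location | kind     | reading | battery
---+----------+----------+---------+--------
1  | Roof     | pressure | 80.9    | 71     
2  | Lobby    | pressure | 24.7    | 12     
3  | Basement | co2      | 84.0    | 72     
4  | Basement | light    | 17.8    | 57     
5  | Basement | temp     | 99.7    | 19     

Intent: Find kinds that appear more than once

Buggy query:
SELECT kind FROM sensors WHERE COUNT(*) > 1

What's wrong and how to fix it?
Bug: WHERE can't reference COUNT(*); aggregates are computed after WHERE

Fix: Group first, then use HAVING for the count condition

Corrected query:
SELECT kind FROM sensors GROUP BY kind HAVING COUNT(*) > 1

Result:
kind    
--------
pressure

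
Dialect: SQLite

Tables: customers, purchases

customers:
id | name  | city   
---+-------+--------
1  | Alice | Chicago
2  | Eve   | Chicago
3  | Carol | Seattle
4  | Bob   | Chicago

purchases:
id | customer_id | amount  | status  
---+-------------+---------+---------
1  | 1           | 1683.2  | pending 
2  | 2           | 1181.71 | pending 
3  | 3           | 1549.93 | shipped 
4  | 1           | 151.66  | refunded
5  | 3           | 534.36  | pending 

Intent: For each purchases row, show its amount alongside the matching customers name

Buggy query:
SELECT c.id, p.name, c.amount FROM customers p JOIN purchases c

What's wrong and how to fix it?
Bug: Missing join condition: each purchases row is matched to all customers rows instead of just its own

Fix: Specify the join condition linking the foreign key to the parent id

Corrected query:
SELECT c.id, p.name, c.amount FROM customers p JOIN purchases c ON c.customer_id = p.id

Result:
id | name  | amount 
---+-------+--------
1  | Alice | 1683.2 
2  | Eve   | 1181.71
3  | Carol | 1549.93
4  | Alice | 151.66 
5  | Carol | 534.36 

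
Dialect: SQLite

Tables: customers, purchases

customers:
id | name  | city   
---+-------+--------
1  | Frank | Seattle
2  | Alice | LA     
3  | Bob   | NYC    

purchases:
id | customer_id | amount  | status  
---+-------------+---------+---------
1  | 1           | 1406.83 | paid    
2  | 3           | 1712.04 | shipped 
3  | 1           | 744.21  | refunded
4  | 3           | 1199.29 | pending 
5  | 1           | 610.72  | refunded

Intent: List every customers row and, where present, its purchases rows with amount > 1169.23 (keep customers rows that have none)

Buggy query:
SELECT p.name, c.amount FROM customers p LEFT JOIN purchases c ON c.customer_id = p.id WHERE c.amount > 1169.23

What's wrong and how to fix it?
Bug: A WHERE condition on the right-hand table after LEFT JOIN drops unmatched parents

Fix: Put 'c.amount > 1169.23' in the JOIN's ON clause instead of WHERE

Corrected query:
SELECT p.name, c.amount FROM customers p LEFT JOIN purchases c ON c.customer_id = p.id AND c.amount > 1169.23

Result:
name  | amount 
------+--------
Frank | 1406.83
Alice | NULL   
Bob   | 1199.29
Bob   | 1712.04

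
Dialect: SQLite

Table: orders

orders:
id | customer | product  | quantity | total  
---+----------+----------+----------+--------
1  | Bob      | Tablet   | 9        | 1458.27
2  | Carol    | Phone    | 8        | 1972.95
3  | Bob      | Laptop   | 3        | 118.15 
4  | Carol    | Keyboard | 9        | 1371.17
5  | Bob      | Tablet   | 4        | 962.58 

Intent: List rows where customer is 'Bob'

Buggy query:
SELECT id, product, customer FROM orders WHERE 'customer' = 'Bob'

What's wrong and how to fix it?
Bug: Single quotes denote string literals in SQL; the column name is being compared as a constant string

Fix: Remove the quotes around the column name (or use double quotes for an identifier)

Corrected query:
SELECT id, product, customer FROM orders WHERE customer = 'Bob'

Result:
id | product | customer
---+---------+---------
1  | Tablet  | Bob     
3  | Laptop  | Bob     
5  | Tablet  | Bob     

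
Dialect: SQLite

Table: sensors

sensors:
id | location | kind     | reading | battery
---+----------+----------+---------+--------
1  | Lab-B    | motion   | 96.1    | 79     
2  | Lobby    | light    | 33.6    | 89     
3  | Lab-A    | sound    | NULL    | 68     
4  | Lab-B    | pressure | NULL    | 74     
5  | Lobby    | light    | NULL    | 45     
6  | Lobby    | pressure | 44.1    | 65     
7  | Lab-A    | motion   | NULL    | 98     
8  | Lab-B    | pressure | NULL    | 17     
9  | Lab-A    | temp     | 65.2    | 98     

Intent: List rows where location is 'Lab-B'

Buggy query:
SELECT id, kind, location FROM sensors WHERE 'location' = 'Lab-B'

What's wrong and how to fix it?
Bug: 'location' in single quotes is a string literal, not the column; the comparison is literal-vs-literal and never true

Fix: Reference the column as location without single quotes

Corrected query:
SELECT id, kind, location FROM sensors WHERE location = 'Lab-B'

Result:
id | kind     | location
---+----------+---------
1  | motion   | Lab-B   
4  | pressure | Lab-B   
8  | pressure | Lab-B   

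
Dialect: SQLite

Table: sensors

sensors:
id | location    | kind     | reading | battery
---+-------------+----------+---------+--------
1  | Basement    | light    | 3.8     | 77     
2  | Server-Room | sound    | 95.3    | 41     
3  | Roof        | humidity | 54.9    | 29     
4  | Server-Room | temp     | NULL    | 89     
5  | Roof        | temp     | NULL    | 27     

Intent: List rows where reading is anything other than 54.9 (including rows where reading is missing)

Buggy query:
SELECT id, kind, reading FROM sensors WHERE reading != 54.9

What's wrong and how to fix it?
Bug: Inequality against NULL is unknown, not true; rows with NULL are dropped

Fix: Handle NULL separately with IS NULL alongside the inequality

Corrected query:
SELECT id, kind, reading FROM sensors WHERE reading != 54.9 OR reading IS NULL

Result:
id | kind  | reading
---+-------+--------
1  | light | 3.8    
2  | sound | 95.3   
4  | temp  | NULL   
5  | temp  | NULL   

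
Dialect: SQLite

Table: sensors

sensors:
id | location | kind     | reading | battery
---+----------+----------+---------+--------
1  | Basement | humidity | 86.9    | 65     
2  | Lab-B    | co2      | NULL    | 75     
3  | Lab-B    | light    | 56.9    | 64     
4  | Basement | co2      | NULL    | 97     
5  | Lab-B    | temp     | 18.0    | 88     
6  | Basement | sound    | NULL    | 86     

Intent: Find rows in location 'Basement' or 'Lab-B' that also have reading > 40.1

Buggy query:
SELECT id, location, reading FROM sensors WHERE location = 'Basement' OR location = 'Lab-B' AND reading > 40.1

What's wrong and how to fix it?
Bug: Without parentheses, AND is evaluated before OR, so the reading filter only applies to the 'Lab-B' branch

Fix: Add parentheses around the OR so the AND applies to both alternatives

Corrected query:
SELECT id, location, reading FROM sensors WHERE (location = 'Basement' OR location = 'Lab-B') AND reading > 40.1

Result:
id | location | reading
---+----------+--------
1  | Basement | 86.9   
3  | Lab-B    | 56.9   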